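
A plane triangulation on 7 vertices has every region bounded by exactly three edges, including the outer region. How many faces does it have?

In a plane triangulation 3F = 2E and V − E + F = 2, so F = 2V − 4 = 2·7 − 4 = 10.

10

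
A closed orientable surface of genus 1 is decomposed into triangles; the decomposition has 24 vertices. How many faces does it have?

48

χ = 2 − 2·1 = 0, and every face is a triangle so 3F = 2E.
V − E + F = 0 with E = 3F/2 gives 24 − (3/2 − 1)·F = 0, so F = 48 and E = 72.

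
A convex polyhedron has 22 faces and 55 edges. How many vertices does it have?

Here V − E + F = 2.
V = 2 + E − F = 2 + 55 − 22 = 35.

35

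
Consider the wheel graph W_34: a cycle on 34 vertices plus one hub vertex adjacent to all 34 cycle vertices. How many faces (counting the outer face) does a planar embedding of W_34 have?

W_34 has V = 34 + 1 = 35 vertices and E = 2·34 = 68 edges.
By Euler's formula F = 2 − V + E = 2 − 35 + 68 = 35.

35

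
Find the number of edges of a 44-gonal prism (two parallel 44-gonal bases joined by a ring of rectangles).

132

A prism on an n-gon has two n-gon bases and n rectangular sides: V = 2·44 = 88, E = 3·44 = 132, F = 44 + 2 = 46.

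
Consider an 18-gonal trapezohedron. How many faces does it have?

36

The n-trapezohedron (dual of the n-antiprism) has V = 2·18 + 2 = 38, E = 4·18 = 72, F = 2·18 = 36.
Check: V − E + F = 38 − 72 + 36 = 2.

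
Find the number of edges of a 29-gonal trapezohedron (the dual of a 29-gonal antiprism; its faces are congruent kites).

116

The n-trapezohedron (dual of the n-antiprism) has V = 2·29 + 2 = 60, E = 4·29 = 116, F = 2·29 = 58.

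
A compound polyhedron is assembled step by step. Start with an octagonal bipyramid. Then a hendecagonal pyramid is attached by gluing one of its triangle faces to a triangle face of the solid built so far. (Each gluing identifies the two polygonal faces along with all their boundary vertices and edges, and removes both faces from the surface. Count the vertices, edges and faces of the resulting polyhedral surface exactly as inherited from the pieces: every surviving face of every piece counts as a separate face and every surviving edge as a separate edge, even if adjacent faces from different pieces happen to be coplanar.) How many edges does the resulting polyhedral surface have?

An octagonal bipyramid: V=10, E=24, F=16.
Attach a hendecagonal pyramid (V=12, E=22, F=12) along a 3-gon: merge 3 vertices and 3 edges, delete both glued faces → V=19, E=43, F=26.
Check: V − E + F = 19 − 43 + 26 = 2.

43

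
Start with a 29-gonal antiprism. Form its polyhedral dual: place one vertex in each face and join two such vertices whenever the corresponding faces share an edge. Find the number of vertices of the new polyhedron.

The base solid has V = 58, E = 116, F = 60.
The dual swaps V and F and preserves E: V′ = F = 60, E′ = E = 116, F′ = V = 58.

60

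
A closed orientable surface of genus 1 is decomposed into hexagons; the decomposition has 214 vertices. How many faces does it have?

107

χ = 2 − 2·1 = 0, and every face is a hexagon so 6F = 2E.
V − E + F = 0 with E = 6F/2 gives 214 − (6/2 − 1)·F = 0, so F = 107 and E = 321.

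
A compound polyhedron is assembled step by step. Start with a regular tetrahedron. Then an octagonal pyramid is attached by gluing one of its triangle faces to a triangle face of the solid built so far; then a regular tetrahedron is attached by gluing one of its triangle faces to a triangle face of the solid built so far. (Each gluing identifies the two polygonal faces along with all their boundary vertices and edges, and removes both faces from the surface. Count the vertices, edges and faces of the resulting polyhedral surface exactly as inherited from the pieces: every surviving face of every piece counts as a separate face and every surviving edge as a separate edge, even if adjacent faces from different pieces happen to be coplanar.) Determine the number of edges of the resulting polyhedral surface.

A regular tetrahedron: V=4, E=6, F=4.
Attach an octagonal pyramid (V=9, E=16, F=9) along a 3-gon: merge 3 vertices and 3 edges, delete both glued faces → V=10, E=19, F=11.
Attach a regular tetrahedron (V=4, E=6, F=4) along a 3-gon: merge 3 vertices and 3 edges, delete both glued faces → V=11, E=22, F=13.
Check: V − E + F = 11 − 22 + 13 = 2.

22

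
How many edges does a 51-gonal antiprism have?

An antiprism on an n-gon has two n-gon caps and 2n triangles: V = 2·51 = 102, E = 4·51 = 204, F = 2·51 + 2 = 104.
Check: V − E + F = 102 − 204 + 104 = 2.

204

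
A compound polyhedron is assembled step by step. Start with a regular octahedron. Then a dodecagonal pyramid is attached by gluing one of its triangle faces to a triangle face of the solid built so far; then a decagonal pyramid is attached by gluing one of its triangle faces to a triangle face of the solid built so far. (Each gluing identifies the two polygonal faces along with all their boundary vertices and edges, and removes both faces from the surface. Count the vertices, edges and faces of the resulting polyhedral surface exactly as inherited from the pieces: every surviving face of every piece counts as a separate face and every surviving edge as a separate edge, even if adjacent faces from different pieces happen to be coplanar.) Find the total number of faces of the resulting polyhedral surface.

28

A regular octahedron: V=6, E=12, F=8.
Attach a dodecagonal pyramid (V=13, E=24, F=13) along a 3-gon: merge 3 vertices and 3 edges, delete both glued faces → V=16, E=33, F=19.
Attach a decagonal pyramid (V=11, E=20, F=11) along a 3-gon: merge 3 vertices and 3 edges, delete both glued faces → V=24, E=50, F=28.
Check: V − E + F = 24 − 50 + 28 = 2.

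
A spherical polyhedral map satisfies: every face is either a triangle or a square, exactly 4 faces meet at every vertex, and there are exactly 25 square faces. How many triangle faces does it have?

Let x be the number of triangles; then F = 25 + x.
Edge–face incidences: 2E = 4·25 + 3·x = 100 + 3x.
Every vertex has degree 4, so 4V = 2E.
Euler: V − E + F = 2 ⇒ (2E)/4 − E + (25 + x) = 2.
Multiply by 8: 2·(2E) − 4·(2E) + 8·(25 + x) = 16, i.e. 200 + 8x − 2·(100 + 3x) = 16.
Collecting terms: 2x = 16, so x = 8.
Then 2E = 100 + 3·8 = 124, so E = 62, V = 2E/4 = 31, F = 25 + 8 = 33.

8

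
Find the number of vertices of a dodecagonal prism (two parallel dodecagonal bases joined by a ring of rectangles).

A prism on an n-gon has two n-gon bases and n rectangular sides: V = 2·12 = 24, E = 3·12 = 36, F = 12 + 2 = 14.

24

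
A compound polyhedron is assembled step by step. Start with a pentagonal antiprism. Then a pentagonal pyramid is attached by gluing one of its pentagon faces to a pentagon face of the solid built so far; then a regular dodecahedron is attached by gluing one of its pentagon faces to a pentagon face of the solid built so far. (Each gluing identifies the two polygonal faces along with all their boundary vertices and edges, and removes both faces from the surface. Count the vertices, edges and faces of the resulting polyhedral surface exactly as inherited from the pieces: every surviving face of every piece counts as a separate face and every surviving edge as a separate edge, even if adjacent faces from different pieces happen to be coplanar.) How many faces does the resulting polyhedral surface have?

26

A pentagonal antiprism: V=10, E=20, F=12.
Attach a pentagonal pyramid (V=6, E=10, F=6) along a 5-gon: merge 5 vertices and 5 edges, delete both glued faces → V=11, E=25, F=16.
Attach a regular dodecahedron (V=20, E=30, F=12) along a 5-gon: merge 5 vertices and 5 edges, delete both glued faces → V=26, E=50, F=26.
Check: V − E + F = 26 − 50 + 26 = 2.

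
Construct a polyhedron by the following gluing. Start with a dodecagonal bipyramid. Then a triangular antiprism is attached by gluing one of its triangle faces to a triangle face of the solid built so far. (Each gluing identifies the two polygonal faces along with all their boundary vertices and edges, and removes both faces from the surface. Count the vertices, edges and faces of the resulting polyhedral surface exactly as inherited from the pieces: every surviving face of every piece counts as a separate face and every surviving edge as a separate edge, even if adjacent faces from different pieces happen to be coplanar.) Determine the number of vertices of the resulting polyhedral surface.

A dodecagonal bipyramid: V=14, E=36, F=24.
Attach a triangular antiprism (V=6, E=12, F=8) along a 3-gon: merge 3 vertices and 3 edges, delete both glued faces → V=17, E=45, F=30.
Check: V − E + F = 17 − 45 + 30 = 2.

17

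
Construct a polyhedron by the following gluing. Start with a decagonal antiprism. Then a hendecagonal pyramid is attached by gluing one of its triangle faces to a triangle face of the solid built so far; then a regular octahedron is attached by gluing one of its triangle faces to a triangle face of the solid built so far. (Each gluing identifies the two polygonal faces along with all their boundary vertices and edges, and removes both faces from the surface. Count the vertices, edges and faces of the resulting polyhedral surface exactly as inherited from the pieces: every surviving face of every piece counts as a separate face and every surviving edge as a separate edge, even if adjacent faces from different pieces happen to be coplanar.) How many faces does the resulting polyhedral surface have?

38

A decagonal antiprism: V=20, E=40, F=22.
Attach a hendecagonal pyramid (V=12, E=22, F=12) along a 3-gon: merge 3 vertices and 3 edges, delete both glued faces → V=29, E=59, F=32.
Attach a regular octahedron (V=6, E=12, F=8) along a 3-gon: merge 3 vertices and 3 edges, delete both glued faces → V=32, E=68, F=38.
Check: V − E + F = 32 − 68 + 38 = 2.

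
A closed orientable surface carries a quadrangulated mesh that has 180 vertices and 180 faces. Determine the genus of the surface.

Every face is a square, so 2E = 4·180 = 720, giving E = 360.
χ = V − E + F = 180 − 360 + 180 = 0.
For a closed orientable surface χ = 2 − 2g, so g = (2 − (0))/2 = 1.

1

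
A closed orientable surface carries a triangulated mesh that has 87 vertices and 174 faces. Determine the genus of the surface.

1

Every face is a triangle, so 2E = 3·174 = 522, giving E = 261.
χ = V − E + F = 87 − 261 + 174 = 0.
For a closed orientable surface χ = 2 − 2g, so g = (2 − (0))/2 = 1.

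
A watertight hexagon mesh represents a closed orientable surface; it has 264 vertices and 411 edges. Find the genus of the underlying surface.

6

Every face is a hexagon and each edge borders two faces, so 6F = 2·411, giving F = 137.
χ = V − E + F = 264 − 411 + 137 = -10.
For a closed orientable surface χ = 2 − 2g, so g = (2 − (-10))/2 = 6.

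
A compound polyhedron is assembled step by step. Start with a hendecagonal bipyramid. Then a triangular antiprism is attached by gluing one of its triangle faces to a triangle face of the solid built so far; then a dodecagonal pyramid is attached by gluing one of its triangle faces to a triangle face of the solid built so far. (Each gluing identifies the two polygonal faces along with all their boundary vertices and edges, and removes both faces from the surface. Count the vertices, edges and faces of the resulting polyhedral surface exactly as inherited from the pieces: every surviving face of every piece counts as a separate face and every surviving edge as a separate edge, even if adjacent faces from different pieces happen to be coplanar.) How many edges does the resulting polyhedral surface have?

63

A hendecagonal bipyramid: V=13, E=33, F=22.
Attach a triangular antiprism (V=6, E=12, F=8) along a 3-gon: merge 3 vertices and 3 edges, delete both glued faces → V=16, E=42, F=28.
Attach a dodecagonal pyramid (V=13, E=24, F=13) along a 3-gon: merge 3 vertices and 3 edges, delete both glued faces → V=26, E=63, F=39.
Check: V − E + F = 26 − 63 + 39 = 2.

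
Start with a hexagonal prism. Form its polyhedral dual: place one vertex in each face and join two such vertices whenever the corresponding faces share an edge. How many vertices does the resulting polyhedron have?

The base solid has V = 12, E = 18, F = 8.
The dual swaps V and F and preserves E: V′ = F = 8, E′ = E = 18, F′ = V = 12.

8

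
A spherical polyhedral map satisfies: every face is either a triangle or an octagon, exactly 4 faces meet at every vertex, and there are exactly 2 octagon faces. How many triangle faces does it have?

Let x be the number of triangles; then F = 2 + x.
Edge–face incidences: 2E = 8·2 + 3·x = 16 + 3x.
Every vertex has degree 4, so 4V = 2E.
Euler: V − E + F = 2 ⇒ (2E)/4 − E + (2 + x) = 2.
Multiply by 8: 2·(2E) − 4·(2E) + 8·(2 + x) = 16, i.e. 16 + 8x − 2·(16 + 3x) = 16.
Collecting terms: 2x − 16 = 16, so 2x = 32, so x = 16.
Then 2E = 16 + 3·16 = 64, so E = 32, V = 2E/4 = 16, F = 2 + 16 = 18.

16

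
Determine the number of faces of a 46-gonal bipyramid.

A bipyramid over an n-gon has 2n triangular faces and n + 2 vertices: V = 46 + 2 = 48, E = 3·46 = 138, F = 2·46 = 92.

92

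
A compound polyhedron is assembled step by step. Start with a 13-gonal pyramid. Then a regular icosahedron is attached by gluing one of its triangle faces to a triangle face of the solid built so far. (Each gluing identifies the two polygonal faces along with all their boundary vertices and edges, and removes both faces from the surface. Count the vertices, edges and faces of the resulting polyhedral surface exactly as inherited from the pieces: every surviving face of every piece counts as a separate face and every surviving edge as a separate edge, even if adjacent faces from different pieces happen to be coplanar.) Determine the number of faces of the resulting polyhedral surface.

32

A 13-gonal pyramid: V=14, E=26, F=14.
Attach a regular icosahedron (V=12, E=30, F=20) along a 3-gon: merge 3 vertices and 3 edges, delete both glued faces → V=23, E=53, F=32.
Check: V − E + F = 23 − 53 + 32 = 2.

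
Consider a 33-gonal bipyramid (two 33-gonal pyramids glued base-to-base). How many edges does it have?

99

A bipyramid over an n-gon has 2n triangular faces and n + 2 vertices: V = 33 + 2 = 35, E = 3·33 = 99, F = 2·33 = 66.
Check: V − E + F = 35 − 99 + 66 = 2.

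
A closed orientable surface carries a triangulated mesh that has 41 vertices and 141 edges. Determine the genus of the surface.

4

Every face is a triangle and each edge borders two faces, so 3F = 2·141, giving F = 94.
χ = V − E + F = 41 − 141 + 94 = -6.
For a closed orientable surface χ = 2 − 2g, so g = (2 − (-6))/2 = 4.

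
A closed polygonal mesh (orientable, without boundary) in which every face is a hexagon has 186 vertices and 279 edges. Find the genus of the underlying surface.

1

Every face is a hexagon and each edge borders two faces, so 6F = 2·279, giving F = 93.
χ = V − E + F = 186 − 279 + 93 = 0.
For a closed orientable surface χ = 2 − 2g, so g = (2 − (0))/2 = 1.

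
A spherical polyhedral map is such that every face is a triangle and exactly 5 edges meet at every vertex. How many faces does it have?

Each face has 3 edges and each edge borders two faces, so 2E = 3F.
Each vertex has degree 5, so 5V = 2E and hence V = 3F/5.
Euler: V − E + F = 2 ⇒ (3F/5) − (3F/2) + F = 2.
Multiply by 10: (6 − 15 + 10)F = 20, i.e. 1F = 20.
So F = 20, E = 3·20/2 = 30, V = 3·20/5 = 12.

20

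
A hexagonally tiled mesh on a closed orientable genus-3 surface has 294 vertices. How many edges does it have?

χ = 2 − 2·3 = -4, and every face is a hexagon so 6F = 2E.
V − E + F = -4 with E = 6F/2 gives 294 − (6/2 − 1)·F = -4, so F = 149 and E = 447.

447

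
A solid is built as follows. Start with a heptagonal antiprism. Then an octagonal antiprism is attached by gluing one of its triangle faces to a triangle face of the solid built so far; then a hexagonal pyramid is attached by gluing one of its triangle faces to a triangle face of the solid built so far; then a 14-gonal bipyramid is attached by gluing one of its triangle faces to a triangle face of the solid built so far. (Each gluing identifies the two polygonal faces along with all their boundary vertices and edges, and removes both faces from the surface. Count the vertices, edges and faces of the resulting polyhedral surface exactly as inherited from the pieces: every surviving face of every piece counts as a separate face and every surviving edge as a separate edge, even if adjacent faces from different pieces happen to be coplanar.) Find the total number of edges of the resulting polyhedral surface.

A heptagonal antiprism: V=14, E=28, F=16.
Attach an octagonal antiprism (V=16, E=32, F=18) along a 3-gon: merge 3 vertices and 3 edges, delete both glued faces → V=27, E=57, F=32.
Attach a hexagonal pyramid (V=7, E=12, F=7) along a 3-gon: merge 3 vertices and 3 edges, delete both glued faces → V=31, E=66, F=37.
Attach a 14-gonal bipyramid (V=16, E=42, F=28) along a 3-gon: merge 3 vertices and 3 edges, delete both glued faces → V=44, E=105, F=63.
Check: V − E + F = 44 − 105 + 63 = 2.

105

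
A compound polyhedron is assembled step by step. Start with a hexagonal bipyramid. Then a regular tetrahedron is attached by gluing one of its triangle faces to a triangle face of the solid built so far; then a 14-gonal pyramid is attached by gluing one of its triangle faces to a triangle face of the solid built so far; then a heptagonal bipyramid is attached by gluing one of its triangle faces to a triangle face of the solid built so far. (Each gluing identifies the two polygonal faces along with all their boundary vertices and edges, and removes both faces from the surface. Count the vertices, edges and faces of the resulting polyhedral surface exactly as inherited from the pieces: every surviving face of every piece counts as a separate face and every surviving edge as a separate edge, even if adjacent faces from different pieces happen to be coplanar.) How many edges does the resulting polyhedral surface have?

64

A hexagonal bipyramid: V=8, E=18, F=12.
Attach a regular tetrahedron (V=4, E=6, F=4) along a 3-gon: merge 3 vertices and 3 edges, delete both glued faces → V=9, E=21, F=14.
Attach a 14-gonal pyramid (V=15, E=28, F=15) along a 3-gon: merge 3 vertices and 3 edges, delete both glued faces → V=21, E=46, F=27.
Attach a heptagonal bipyramid (V=9, E=21, F=14) along a 3-gon: merge 3 vertices and 3 edges, delete both glued faces → V=27, E=64, F=39.
Check: V − E + F = 27 − 64 + 39 = 2.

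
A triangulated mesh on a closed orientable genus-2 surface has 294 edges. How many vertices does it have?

96

χ = 2 − 2·2 = -2, and every face is a triangle so 3F = 2E.
F = 2E/3 = 196. Then V = -2 + E − F = -2 + 294 − 196 = 96.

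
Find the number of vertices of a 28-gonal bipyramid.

30

A bipyramid over an n-gon has 2n triangular faces and n + 2 vertices: V = 28 + 2 = 30, E = 3·28 = 84, F = 2·28 = 56.
Check: V − E + F = 30 − 84 + 56 = 2.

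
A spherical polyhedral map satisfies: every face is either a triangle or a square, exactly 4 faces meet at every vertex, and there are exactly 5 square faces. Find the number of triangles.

8

Let x be the number of triangles; then F = 5 + x.
Edge–face incidences: 2E = 4·5 + 3·x = 20 + 3x.
Every vertex has degree 4, so 4V = 2E.
Euler: V − E + F = 2 ⇒ (2E)/4 − E + (5 + x) = 2.
Multiply by 8: 2·(2E) − 4·(2E) + 8·(5 + x) = 16, i.e. 40 + 8x − 2·(20 + 3x) = 16.
Collecting terms: 2x = 16, so x = 8.
Then 2E = 20 + 3·8 = 44, so E = 22, V = 2E/4 = 11, F = 5 + 8 = 13.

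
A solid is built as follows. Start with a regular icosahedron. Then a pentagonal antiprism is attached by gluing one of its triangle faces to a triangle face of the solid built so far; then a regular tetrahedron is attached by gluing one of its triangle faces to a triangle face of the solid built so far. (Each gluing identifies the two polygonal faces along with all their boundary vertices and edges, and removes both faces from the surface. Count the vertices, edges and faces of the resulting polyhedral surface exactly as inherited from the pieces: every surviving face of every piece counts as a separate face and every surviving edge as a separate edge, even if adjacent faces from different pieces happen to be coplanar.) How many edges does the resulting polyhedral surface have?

50

A regular icosahedron: V=12, E=30, F=20.
Attach a pentagonal antiprism (V=10, E=20, F=12) along a 3-gon: merge 3 vertices and 3 edges, delete both glued faces → V=19, E=47, F=30.
Attach a regular tetrahedron (V=4, E=6, F=4) along a 3-gon: merge 3 vertices and 3 edges, delete both glued faces → V=20, E=50, F=32.
Check: V − E + F = 20 − 50 + 32 = 2.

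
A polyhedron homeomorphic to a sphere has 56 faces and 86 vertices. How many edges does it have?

Here V − E + F = 2.
E = V + F − (2) = 86 + 56 − (2) = 140.

140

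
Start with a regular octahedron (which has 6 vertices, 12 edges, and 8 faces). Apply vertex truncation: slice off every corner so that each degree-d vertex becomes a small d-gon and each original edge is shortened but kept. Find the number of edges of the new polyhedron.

36

Truncation replaces each original edge-end by a new vertex, so V′ = 2E = 24.
Each original edge survives, and each old vertex of degree d contributes d new edges; summing degrees gives Σd = 2E, so E′ = E + 2E = 3E = 36.
Each original face survives and each original vertex becomes one new face: F′ = F + V = 14.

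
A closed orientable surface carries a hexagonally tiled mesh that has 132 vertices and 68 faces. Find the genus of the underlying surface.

Every face is a hexagon, so 2E = 6·68 = 408, giving E = 204.
χ = V − E + F = 132 − 204 + 68 = -4.
For a closed orientable surface χ = 2 − 2g, so g = (2 − (-4))/2 = 3.

3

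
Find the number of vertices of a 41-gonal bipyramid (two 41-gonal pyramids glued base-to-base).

43

A bipyramid over an n-gon has 2n triangular faces and n + 2 vertices: V = 41 + 2 = 43, E = 3·41 = 123, F = 2·41 = 82.
Check: V − E + F = 43 − 123 + 82 = 2.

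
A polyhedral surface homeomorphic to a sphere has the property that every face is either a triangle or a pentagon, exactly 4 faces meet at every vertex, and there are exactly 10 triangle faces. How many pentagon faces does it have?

2

Let x be the number of pentagons; then F = 10 + x.
Edge–face incidences: 2E = 3·10 + 5·x = 30 + 5x.
Every vertex has degree 4, so 4V = 2E.
Euler: V − E + F = 2 ⇒ (2E)/4 − E + (10 + x) = 2.
Multiply by 8: 2·(2E) − 4·(2E) + 8·(10 + x) = 16, i.e. 80 + 8x − 2·(30 + 5x) = 16.
Collecting terms: −2x + 20 = 16, so −2x = −4, so x = 2.
Then 2E = 30 + 5·2 = 40, so E = 20, V = 2E/4 = 10, F = 10 + 2 = 12.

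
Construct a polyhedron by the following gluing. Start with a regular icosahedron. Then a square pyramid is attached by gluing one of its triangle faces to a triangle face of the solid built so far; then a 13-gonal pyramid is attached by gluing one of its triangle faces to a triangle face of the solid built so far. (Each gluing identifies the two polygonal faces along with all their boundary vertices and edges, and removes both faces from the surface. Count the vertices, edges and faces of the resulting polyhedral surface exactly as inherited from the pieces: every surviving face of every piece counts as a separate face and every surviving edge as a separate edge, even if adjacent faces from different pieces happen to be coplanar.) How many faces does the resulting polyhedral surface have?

A regular icosahedron: V=12, E=30, F=20.
Attach a square pyramid (V=5, E=8, F=5) along a 3-gon: merge 3 vertices and 3 edges, delete both glued faces → V=14, E=35, F=23.
Attach a 13-gonal pyramid (V=14, E=26, F=14) along a 3-gon: merge 3 vertices and 3 edges, delete both glued faces → V=25, E=58, F=35.
Check: V − E + F = 25 − 58 + 35 = 2.

35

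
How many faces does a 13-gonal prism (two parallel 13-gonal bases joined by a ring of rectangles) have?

A prism on an n-gon has two n-gon bases and n rectangular sides: V = 2·13 = 26, E = 3·13 = 39, F = 13 + 2 = 15.

15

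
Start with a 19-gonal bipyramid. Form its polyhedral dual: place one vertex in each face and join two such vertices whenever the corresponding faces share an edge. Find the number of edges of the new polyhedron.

57

The base solid has V = 21, E = 57, F = 38.
The dual swaps V and F and preserves E: V′ = F = 38, E′ = E = 57, F′ = V = 21.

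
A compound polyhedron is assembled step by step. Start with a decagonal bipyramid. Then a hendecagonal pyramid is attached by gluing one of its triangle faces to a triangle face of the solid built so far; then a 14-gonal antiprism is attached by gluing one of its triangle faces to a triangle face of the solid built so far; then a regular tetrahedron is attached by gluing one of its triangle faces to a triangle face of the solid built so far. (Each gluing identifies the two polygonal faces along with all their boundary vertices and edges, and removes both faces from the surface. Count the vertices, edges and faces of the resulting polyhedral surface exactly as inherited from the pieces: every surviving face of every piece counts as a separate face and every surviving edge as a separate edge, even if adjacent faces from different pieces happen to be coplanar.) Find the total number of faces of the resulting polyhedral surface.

60

A decagonal bipyramid: V=12, E=30, F=20.
Attach a hendecagonal pyramid (V=12, E=22, F=12) along a 3-gon: merge 3 vertices and 3 edges, delete both glued faces → V=21, E=49, F=30.
Attach a 14-gonal antiprism (V=28, E=56, F=30) along a 3-gon: merge 3 vertices and 3 edges, delete both glued faces → V=46, E=102, F=58.
Attach a regular tetrahedron (V=4, E=6, F=4) along a 3-gon: merge 3 vertices and 3 edges, delete both glued faces → V=47, E=105, F=60.
Check: V − E + F = 47 − 105 + 60 = 2.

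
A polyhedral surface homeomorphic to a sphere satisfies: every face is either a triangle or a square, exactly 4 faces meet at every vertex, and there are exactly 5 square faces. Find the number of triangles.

Let x be the number of triangles; then F = 5 + x.
Edge–face incidences: 2E = 4·5 + 3·x = 20 + 3x.
Every vertex has degree 4, so 4V = 2E.
Euler: V − E + F = 2 ⇒ (2E)/4 − E + (5 + x) = 2.
Multiply by 8: 2·(2E) − 4·(2E) + 8·(5 + x) = 16, i.e. 40 + 8x − 2·(20 + 3x) = 16.
Collecting terms: 2x = 16, so x = 8.
Then 2E = 20 + 3·8 = 44, so E = 22, V = 2E/4 = 11, F = 5 + 8 = 13.

8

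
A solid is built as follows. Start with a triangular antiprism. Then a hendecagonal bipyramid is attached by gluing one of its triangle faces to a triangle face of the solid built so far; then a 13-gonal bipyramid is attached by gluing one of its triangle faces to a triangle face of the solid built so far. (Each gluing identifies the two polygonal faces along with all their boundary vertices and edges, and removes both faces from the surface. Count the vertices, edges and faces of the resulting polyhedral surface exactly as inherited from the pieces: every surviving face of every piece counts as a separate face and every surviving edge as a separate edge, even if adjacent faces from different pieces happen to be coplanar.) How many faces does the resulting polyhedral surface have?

52

A triangular antiprism: V=6, E=12, F=8.
Attach a hendecagonal bipyramid (V=13, E=33, F=22) along a 3-gon: merge 3 vertices and 3 edges, delete both glued faces → V=16, E=42, F=28.
Attach a 13-gonal bipyramid (V=15, E=39, F=26) along a 3-gon: merge 3 vertices and 3 edges, delete both glued faces → V=28, E=78, F=52.
Check: V − E + F = 28 − 78 + 52 = 2.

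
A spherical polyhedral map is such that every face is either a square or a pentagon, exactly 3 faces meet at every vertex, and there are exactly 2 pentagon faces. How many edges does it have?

Let x be the number of squares; then F = 2 + x.
Edge–face incidences: 2E = 5·2 + 4·x = 10 + 4x.
Every vertex has degree 3, so 3V = 2E.
Euler: V − E + F = 2 ⇒ (2E)/3 − E + (2 + x) = 2.
Multiply by 6: 2·(2E) − 3·(2E) + 6·(2 + x) = 12, i.e. 12 + 6x − (10 + 4x) = 12.
Collecting terms: 2x + 2 = 12, so 2x = 10, so x = 5.
Then 2E = 10 + 4·5 = 30, so E = 15, V = 2E/3 = 10, F = 2 + 5 = 7.

15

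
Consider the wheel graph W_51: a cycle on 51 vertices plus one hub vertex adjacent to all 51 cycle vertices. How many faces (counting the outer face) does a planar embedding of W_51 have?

52

W_51 has V = 51 + 1 = 52 vertices and E = 2·51 = 102 edges.
By Euler's formula F = 2 − V + E = 2 − 52 + 102 = 52.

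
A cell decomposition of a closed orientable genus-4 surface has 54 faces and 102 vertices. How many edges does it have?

162

For a closed orientable surface of genus 4, χ = 2 − 2·4 = -6.
E = V + F − (-6) = 102 + 54 − (-6) = 162.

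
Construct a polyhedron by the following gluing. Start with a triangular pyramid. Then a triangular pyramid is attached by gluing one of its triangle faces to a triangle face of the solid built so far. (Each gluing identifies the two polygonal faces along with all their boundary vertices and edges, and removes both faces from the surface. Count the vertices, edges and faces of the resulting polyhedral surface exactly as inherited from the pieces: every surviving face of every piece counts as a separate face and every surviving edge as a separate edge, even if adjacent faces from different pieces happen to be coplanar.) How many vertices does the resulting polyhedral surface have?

5

A triangular pyramid: V=4, E=6, F=4.
Attach a triangular pyramid (V=4, E=6, F=4) along a 3-gon: merge 3 vertices and 3 edges, delete both glued faces → V=5, E=9, F=6.
Check: V − E + F = 5 − 9 + 6 = 2.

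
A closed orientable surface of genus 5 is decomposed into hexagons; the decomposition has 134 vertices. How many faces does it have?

χ = 2 − 2·5 = -8, and every face is a hexagon so 6F = 2E.
V − E + F = -8 with E = 6F/2 gives 134 − (6/2 − 1)·F = -8, so F = 71 and E = 213.

71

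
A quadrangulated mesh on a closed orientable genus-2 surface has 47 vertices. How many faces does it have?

χ = 2 − 2·2 = -2, and every face is a square so 4F = 2E.
V − E + F = -2 with E = 4F/2 gives 47 − (4/2 − 1)·F = -2, so F = 49 and E = 98.

49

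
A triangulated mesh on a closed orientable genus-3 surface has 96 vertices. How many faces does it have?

χ = 2 − 2·3 = -4, and every face is a triangle so 3F = 2E.
V − E + F = -4 with E = 3F/2 gives 96 − (3/2 − 1)·F = -4, so F = 200 and E = 300.

200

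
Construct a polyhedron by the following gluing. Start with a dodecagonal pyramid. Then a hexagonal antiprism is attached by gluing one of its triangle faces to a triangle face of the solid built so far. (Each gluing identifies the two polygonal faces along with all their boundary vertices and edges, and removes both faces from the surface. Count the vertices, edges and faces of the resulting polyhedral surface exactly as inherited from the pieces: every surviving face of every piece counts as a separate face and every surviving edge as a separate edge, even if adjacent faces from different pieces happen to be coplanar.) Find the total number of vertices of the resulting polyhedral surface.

22

A dodecagonal pyramid: V=13, E=24, F=13.
Attach a hexagonal antiprism (V=12, E=24, F=14) along a 3-gon: merge 3 vertices and 3 edges, delete both glued faces → V=22, E=45, F=25.
Check: V − E + F = 22 − 45 + 25 = 2.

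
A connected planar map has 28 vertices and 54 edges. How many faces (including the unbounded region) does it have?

28

Euler's formula for a connected plane graph: V − E + F = 2, so F = 2 − 28 + 54 = 28.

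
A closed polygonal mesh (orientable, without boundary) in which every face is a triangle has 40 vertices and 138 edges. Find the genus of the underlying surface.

Every face is a triangle and each edge borders two faces, so 3F = 2·138, giving F = 92.
χ = V − E + F = 40 − 138 + 92 = -6.
For a closed orientable surface χ = 2 − 2g, so g = (2 − (-6))/2 = 4.

4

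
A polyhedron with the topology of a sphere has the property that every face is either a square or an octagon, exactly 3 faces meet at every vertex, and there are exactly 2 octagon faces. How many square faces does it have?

8

Let x be the number of squares; then F = 2 + x.
Edge–face incidences: 2E = 8·2 + 4·x = 16 + 4x.
Every vertex has degree 3, so 3V = 2E.
Euler: V − E + F = 2 ⇒ (2E)/3 − E + (2 + x) = 2.
Multiply by 6: 2·(2E) − 3·(2E) + 6·(2 + x) = 12, i.e. 12 + 6x − (16 + 4x) = 12.
Collecting terms: 2x − 4 = 12, so 2x = 16, so x = 8.
Then 2E = 16 + 4·8 = 48, so E = 24, V = 2E/3 = 16, F = 2 + 8 = 10.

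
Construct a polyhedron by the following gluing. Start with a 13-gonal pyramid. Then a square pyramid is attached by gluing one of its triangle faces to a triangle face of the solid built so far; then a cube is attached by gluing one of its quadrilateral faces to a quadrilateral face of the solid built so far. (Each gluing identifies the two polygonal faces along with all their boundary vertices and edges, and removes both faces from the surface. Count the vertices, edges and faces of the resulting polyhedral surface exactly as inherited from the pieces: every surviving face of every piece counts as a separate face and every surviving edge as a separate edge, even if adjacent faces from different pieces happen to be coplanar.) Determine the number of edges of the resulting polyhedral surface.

A 13-gonal pyramid: V=14, E=26, F=14.
Attach a square pyramid (V=5, E=8, F=5) along a 3-gon: merge 3 vertices and 3 edges, delete both glued faces → V=16, E=31, F=17.
Attach a cube (V=8, E=12, F=6) along a 4-gon: merge 4 vertices and 4 edges, delete both glued faces → V=20, E=39, F=21.
Check: V − E + F = 20 − 39 + 21 = 2.

39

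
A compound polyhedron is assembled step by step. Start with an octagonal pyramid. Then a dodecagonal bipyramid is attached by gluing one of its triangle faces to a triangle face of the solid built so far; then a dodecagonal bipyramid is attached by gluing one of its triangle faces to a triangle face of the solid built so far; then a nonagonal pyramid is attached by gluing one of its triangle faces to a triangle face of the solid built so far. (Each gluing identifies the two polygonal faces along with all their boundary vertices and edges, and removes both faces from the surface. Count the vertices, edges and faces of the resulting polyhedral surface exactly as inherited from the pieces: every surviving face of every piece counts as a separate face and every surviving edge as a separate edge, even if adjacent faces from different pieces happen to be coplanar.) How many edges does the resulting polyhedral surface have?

97

An octagonal pyramid: V=9, E=16, F=9.
Attach a dodecagonal bipyramid (V=14, E=36, F=24) along a 3-gon: merge 3 vertices and 3 edges, delete both glued faces → V=20, E=49, F=31.
Attach a dodecagonal bipyramid (V=14, E=36, F=24) along a 3-gon: merge 3 vertices and 3 edges, delete both glued faces → V=31, E=82, F=53.
Attach a nonagonal pyramid (V=10, E=18, F=10) along a 3-gon: merge 3 vertices and 3 edges, delete both glued faces → V=38, E=97, F=61.
Check: V − E + F = 38 − 97 + 61 = 2.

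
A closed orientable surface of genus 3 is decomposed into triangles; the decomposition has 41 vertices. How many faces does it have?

90

χ = 2 − 2·3 = -4, and every face is a triangle so 3F = 2E.
V − E + F = -4 with E = 3F/2 gives 41 − (3/2 − 1)·F = -4, so F = 90 and E = 135.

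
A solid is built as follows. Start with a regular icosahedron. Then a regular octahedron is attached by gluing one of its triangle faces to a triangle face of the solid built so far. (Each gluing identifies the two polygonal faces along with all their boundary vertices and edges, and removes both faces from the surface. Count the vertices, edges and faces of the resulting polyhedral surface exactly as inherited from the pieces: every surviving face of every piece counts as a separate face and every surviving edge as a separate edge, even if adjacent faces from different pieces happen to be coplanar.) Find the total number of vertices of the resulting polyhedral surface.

15

A regular icosahedron: V=12, E=30, F=20.
Attach a regular octahedron (V=6, E=12, F=8) along a 3-gon: merge 3 vertices and 3 edges, delete both glued faces → V=15, E=39, F=26.
Check: V − E + F = 15 − 39 + 26 = 2.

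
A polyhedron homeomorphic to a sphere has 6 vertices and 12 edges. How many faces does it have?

8

Here V − E + F = 2.
F = 2 − V + E = 2 − 6 + 12 = 8.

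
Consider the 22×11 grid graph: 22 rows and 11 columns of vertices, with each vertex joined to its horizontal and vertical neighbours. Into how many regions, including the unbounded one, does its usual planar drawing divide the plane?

The grid has V = 22·11 = 242 vertices and E = 22·10 + 11·21 = 451 edges.
F = 2 − V + E = 2 − 242 + 451 = 211.

211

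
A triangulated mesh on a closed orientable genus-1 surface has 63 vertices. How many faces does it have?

126

χ = 2 − 2·1 = 0, and every face is a triangle so 3F = 2E.
V − E + F = 0 with E = 3F/2 gives 63 − (3/2 − 1)·F = 0, so F = 126 and E = 189.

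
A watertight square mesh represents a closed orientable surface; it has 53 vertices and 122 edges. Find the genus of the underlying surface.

5

Every face is a square and each edge borders two faces, so 4F = 2·122, giving F = 61.
χ = V − E + F = 53 − 122 + 61 = -8.
For a closed orientable surface χ = 2 − 2g, so g = (2 − (-8))/2 = 5.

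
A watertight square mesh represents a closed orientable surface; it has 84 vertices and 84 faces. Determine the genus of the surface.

Every face is a square, so 2E = 4·84 = 336, giving E = 168.
χ = V − E + F = 84 − 168 + 84 = 0.
For a closed orientable surface χ = 2 − 2g, so g = (2 − (0))/2 = 1.

1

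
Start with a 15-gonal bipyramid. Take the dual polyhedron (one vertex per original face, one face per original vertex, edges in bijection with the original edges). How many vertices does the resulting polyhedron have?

The base solid has V = 17, E = 45, F = 30.
The dual swaps V and F and preserves E: V′ = F = 30, E′ = E = 45, F′ = V = 17.

30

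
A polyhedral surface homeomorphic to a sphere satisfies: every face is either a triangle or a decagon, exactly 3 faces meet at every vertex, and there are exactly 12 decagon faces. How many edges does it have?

Let x be the number of triangles; then F = 12 + x.
Edge–face incidences: 2E = 10·12 + 3·x = 120 + 3x.
Every vertex has degree 3, so 3V = 2E.
Euler: V − E + F = 2 ⇒ (2E)/3 − E + (12 + x) = 2.
Multiply by 6: 2·(2E) − 3·(2E) + 6·(12 + x) = 12, i.e. 72 + 6x − (120 + 3x) = 12.
Collecting terms: 3x − 48 = 12, so 3x = 60, so x = 20.
Then 2E = 120 + 3·20 = 180, so E = 90, V = 2E/3 = 60, F = 12 + 20 = 32.

90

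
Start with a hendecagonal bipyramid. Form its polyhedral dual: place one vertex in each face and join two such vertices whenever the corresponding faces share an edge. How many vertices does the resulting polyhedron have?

The base solid has V = 13, E = 33, F = 22.
The dual swaps V and F and preserves E: V′ = F = 22, E′ = E = 33, F′ = V = 13.

22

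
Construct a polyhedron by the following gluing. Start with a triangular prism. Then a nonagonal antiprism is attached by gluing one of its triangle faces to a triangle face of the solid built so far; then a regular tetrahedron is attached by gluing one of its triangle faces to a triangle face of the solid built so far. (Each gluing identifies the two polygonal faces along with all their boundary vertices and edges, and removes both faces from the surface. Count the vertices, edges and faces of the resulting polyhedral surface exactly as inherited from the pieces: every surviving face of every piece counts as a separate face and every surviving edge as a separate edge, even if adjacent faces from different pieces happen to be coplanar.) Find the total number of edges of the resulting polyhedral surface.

45

A triangular prism: V=6, E=9, F=5.
Attach a nonagonal antiprism (V=18, E=36, F=20) along a 3-gon: merge 3 vertices and 3 edges, delete both glued faces → V=21, E=42, F=23.
Attach a regular tetrahedron (V=4, E=6, F=4) along a 3-gon: merge 3 vertices and 3 edges, delete both glued faces → V=22, E=45, F=25.
Check: V − E + F = 22 − 45 + 25 = 2.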